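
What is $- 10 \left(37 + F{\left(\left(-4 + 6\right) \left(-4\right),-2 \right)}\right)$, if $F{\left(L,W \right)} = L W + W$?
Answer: $-510$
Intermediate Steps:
$F{\left(L,W \right)} = W + L W$
$- 10 \left(37 + F{\left(\left(-4 + 6\right) \left(-4\right),-2 \right)}\right) = - 10 \left(37 - 2 \left(1 + \left(-4 + 6\right) \left(-4\right)\right)\right) = - 10 \left(37 - 2 \left(1 + 2 \left(-4\right)\right)\right) = - 10 \left(37 - 2 \left(1 - 8\right)\right) = - 10 \left(37 - -14\right) = - 10 \left(37 + 14\right) = \left(-10\right) 51 = -510$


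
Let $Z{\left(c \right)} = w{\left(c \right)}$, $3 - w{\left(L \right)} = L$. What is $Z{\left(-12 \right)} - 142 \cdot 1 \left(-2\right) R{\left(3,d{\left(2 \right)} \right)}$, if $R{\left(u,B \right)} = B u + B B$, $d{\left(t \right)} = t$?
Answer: $2855$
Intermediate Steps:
$w{\left(L \right)} = 3 - L$
$Z{\left(c \right)} = 3 - c$
$R{\left(u,B \right)} = B^{2} + B u$ ($R{\left(u,B \right)} = B u + B^{2} = B^{2} + B u$)
$Z{\left(-12 \right)} - 142 \cdot 1 \left(-2\right) R{\left(3,d{\left(2 \right)} \right)} = \left(3 - -12\right) - 142 \cdot 1 \left(-2\right) 2 \left(2 + 3\right) = \left(3 + 12\right) - 142 \left(- 2 \cdot 2 \cdot 5\right) = 15 - 142 \left(\left(-2\right) 10\right) = 15 - -2840 = 15 + 2840 = 2855$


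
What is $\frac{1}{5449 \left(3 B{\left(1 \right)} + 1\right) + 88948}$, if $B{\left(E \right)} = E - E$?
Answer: $\frac{1}{94397} \approx 1.0594 \cdot 10^{-5}$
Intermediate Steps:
$B{\left(E \right)} = 0$
$\frac{1}{5449 \left(3 B{\left(1 \right)} + 1\right) + 88948} = \frac{1}{5449 \left(3 \cdot 0 + 1\right) + 88948} = \frac{1}{5449 \left(0 + 1\right) + 88948} = \frac{1}{5449 \cdot 1 + 88948} = \frac{1}{5449 + 88948} = \frac{1}{94397}$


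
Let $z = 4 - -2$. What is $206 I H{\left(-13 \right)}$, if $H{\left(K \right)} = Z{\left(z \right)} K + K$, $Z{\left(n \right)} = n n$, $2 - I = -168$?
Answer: $-16844620$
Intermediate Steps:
$z = 6$ ($z = 4 + 2 = 6$)
$I = 170$ ($I = 2 - -168 = 2 + 168 = 170$)
$Z{\left(n \right)} = n^{2}$
$H{\left(K \right)} = 37 K$ ($H{\left(K \right)} = 6^{2} K + K = 36 K + K = 37 K$)
$206 I H{\left(-13 \right)} = 206 \cdot 170 \cdot 37 \left(-13\right) = 35020 \left(-481\right) = -16844620$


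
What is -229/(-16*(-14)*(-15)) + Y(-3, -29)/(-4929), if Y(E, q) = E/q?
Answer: 10907803/160093920 ≈ 0.068134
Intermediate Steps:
-229/(-16*(-14)*(-15)) + Y(-3, -29)/(-4929) = -229/(-16*(-14)*(-15)) - 3/(-29)/(-4929) = -229/(224*(-15)) - 3*(-1/29)*(-1/4929) = -229/(-3360) + (3/29)*(-1/4929) = -229*(-1/3360) - 1/47647 = 229/3360 - 1/47647 = 10907803/160093920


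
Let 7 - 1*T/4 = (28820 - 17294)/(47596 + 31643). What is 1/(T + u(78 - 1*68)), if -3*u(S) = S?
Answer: 79239/1908458 ≈ 0.041520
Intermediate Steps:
u(S) = -S/3
T = 724196/26413 (T = 28 - 4*(28820 - 17294)/(47596 + 31643) = 28 - 46104/79239 = 28 - 4*3842/26413 = 28 - 15368/26413 = 724196/26413 ≈ 27.418)
1/(T + u(78 - 1*68)) = 1/(724196/26413 - (78 - 1*68)/3) = 1/(724196/26413 - (78 - 68)/3) = 1/(724196/26413 - ⅓*10) = 1/(724196/26413 - 10/3) = 1/(1908458/79239) = 79239/1908458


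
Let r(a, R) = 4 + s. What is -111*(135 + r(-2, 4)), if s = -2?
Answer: -15207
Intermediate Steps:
r(a, R) = 2 (r(a, R) = 4 - 2 = 2)
-111*(135 + r(-2, 4)) = -111*(135 + 2) = -111*137 = -15207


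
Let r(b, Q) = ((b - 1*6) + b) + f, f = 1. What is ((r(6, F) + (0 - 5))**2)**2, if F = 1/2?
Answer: 16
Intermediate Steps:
F = 1/2 ≈ 0.50000
r(b, Q) = -5 + 2*b (r(b, Q) = ((b - 1*6) + b) + 1 = ((b - 6) + b) + 1 = ((-6 + b) + b) + 1 = (-6 + 2*b) + 1 = -5 + 2*b)
((r(6, F) + (0 - 5))**2)**2 = (((-5 + 2*6) + (0 - 5))**2)**2 = (((-5 + 12) - 5)**2)**2 = ((7 - 5)**2)**2 = (2**2)**2 = 4**2 = 16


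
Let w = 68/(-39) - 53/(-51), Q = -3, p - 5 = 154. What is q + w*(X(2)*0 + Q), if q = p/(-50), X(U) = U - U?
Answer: -11789/11050 ≈ -1.0669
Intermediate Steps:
p = 159 (p = 5 + 154 = 159)
X(U) = 0
q = -159/50 (q = 159/(-50) = 159*(-1/50) = -159/50 ≈ -3.1800)
w = -467/663 (w = 68*(-1/39) - 53*(-1/51) = -68/39 + 53/51 = -467/663 ≈ -0.70437)
q + w*(X(2)*0 + Q) = -159/50 - 467*(0*0 - 3)/663 = -159/50 - 467*(0 - 3)/663 = -159/50 - 467/663*(-3) = -159/50 + 467/221 = -11789/11050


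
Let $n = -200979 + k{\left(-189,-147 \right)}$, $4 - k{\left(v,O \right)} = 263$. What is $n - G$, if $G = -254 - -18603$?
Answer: $-219587$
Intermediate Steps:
$k{\left(v,O \right)} = -259$ ($k{\left(v,O \right)} = 4 - 263 = -259$)
$n = -201238$ ($n = -200979 - 259 = -201238$)
$G = 18349$ ($G = -254 + 18603 = 18349$)
$n - G = -201238 - 18349 = -219587$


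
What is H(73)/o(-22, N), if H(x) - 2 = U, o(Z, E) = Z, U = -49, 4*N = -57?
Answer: 47/22 ≈ 2.1364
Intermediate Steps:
N = -57/4 (N = (1/4)*(-57) = -57/4 ≈ -14.250)
H(x) = -47 (H(x) = 2 - 49 = -47)
H(73)/o(-22, N) = -47/(-22) = -47*(-1/22) = 47/22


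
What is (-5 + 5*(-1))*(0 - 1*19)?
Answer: 190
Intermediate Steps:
(-5 + 5*(-1))*(0 - 1*19) = (-5 - 5)*(0 - 19) = -10*(-19) = 190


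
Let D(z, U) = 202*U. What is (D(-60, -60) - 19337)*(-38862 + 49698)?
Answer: -340868052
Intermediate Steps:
(D(-60, -60) - 19337)*(-38862 + 49698) = (202*(-60) - 19337)*(-38862 + 49698) = (-12120 - 19337)*10836 = -31457*10836 = -340868052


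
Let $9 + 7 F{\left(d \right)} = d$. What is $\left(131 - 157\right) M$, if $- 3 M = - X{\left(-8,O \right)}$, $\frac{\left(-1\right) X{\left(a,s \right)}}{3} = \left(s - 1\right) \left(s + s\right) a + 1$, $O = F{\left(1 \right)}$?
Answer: $- \frac{48646}{49} \approx -992.78$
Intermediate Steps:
$F{\left(d \right)} = - \frac{9}{7} + \frac{d}{7}$
$O = - \frac{8}{7}$ ($O = - \frac{9}{7} + \frac{1}{7} \cdot 1 = - \frac{9}{7} + \frac{1}{7} = - \frac{8}{7} \approx -1.1429$)
$X{\left(a,s \right)} = -3 - 6 a s \left(-1 + s\right)$ ($X{\left(a,s \right)} = - 3 \left(\left(s - 1\right) \left(s + s\right) a + 1\right) = - 3 \left(\left(-1 + s\right) 2 s a + 1\right) = - 3 \left(2 s \left(-1 + s\right) a + 1\right) = - 3 \left(2 a s \left(-1 + s\right) + 1\right) = - 3 \left(1 + 2 a s \left(-1 + s\right)\right) = -3 - 6 a s \left(-1 + s\right)$)
$M = \frac{1871}{49}$ ($M = - \frac{\left(-1\right) \left(-3 - - 48 \left(- \frac{8}{7}\right)^{2} + 6 \left(-8\right) \left(- \frac{8}{7}\right)\right)}{3} = - \frac{\left(-1\right) \left(-3 - \left(-48\right) \frac{64}{49} + \frac{384}{7}\right)}{3} = - \frac{\left(-1\right) \left(-3 + \frac{3072}{49} + \frac{384}{7}\right)}{3} = - \frac{\left(-1\right) \frac{5613}{49}}{3} = \left(- \frac{1}{3}\right) \left(- \frac{5613}{49}\right) = \frac{1871}{49} \approx 38.184$)
$\left(131 - 157\right) M = \left(131 - 157\right) \frac{1871}{49} = \left(-26\right) \frac{1871}{49} = - \frac{48646}{49}$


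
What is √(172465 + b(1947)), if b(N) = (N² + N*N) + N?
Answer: √7756030 ≈ 2785.0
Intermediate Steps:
b(N) = N + 2*N² (b(N) = (N² + N²) + N = 2*N² + N = N + 2*N²)
√(172465 + b(1947)) = √(172465 + 1947*(1 + 2*1947)) = √(172465 + 1947*(1 + 3894)) = √(172465 + 1947*3895) = √(172465 + 7583565) = √7756030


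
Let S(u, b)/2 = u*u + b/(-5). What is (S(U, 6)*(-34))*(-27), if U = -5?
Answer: 218484/5 ≈ 43697.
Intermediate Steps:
S(u, b) = 2*u**2 - 2*b/5 (S(u, b) = 2*(u*u + b/(-5)) = 2*(u**2 - b/5) = 2*u**2 - 2*b/5)
(S(U, 6)*(-34))*(-27) = ((2*(-5)**2 - 2/5*6)*(-34))*(-27) = ((2*25 - 12/5)*(-34))*(-27) = ((50 - 12/5)*(-34))*(-27) = ((238/5)*(-34))*(-27) = -8092/5*(-27) = 218484/5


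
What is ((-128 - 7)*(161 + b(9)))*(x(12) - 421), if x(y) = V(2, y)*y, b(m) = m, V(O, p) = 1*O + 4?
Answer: 8009550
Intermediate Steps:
V(O, p) = 4 + O (V(O, p) = O + 4 = 4 + O)
x(y) = 6*y (x(y) = (4 + 2)*y = 6*y)
((-128 - 7)*(161 + b(9)))*(x(12) - 421) = ((-128 - 7)*(161 + 9))*(6*12 - 421) = (-135*170)*(72 - 421) = -22950*(-349) = 8009550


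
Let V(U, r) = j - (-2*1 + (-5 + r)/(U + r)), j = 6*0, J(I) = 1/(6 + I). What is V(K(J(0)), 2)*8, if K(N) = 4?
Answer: 20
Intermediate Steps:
j = 0
V(U, r) = 2 - (-5 + r)/(U + r) (V(U, r) = 0 - (-2*1 + (-5 + r)/(U + r)) = 0 - (-2 + (-5 + r)/(U + r)) = 0 + (2 - (-5 + r)/(U + r)) = 2 - (-5 + r)/(U + r))
V(K(J(0)), 2)*8 = ((5 + 2 + 2*4)/(4 + 2))*8 = ((5 + 2 + 8)/6)*8 = ((⅙)*15)*8 = (5/2)*8 = 20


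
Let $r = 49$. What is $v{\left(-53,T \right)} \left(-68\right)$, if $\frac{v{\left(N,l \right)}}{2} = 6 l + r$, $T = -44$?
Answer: $29240$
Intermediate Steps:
$v{\left(N,l \right)} = 98 + 12 l$ ($v{\left(N,l \right)} = 2 \left(6 l + 49\right) = 2 \left(49 + 6 l\right) = 98 + 12 l$)
$v{\left(-53,T \right)} \left(-68\right) = \left(98 + 12 \left(-44\right)\right) \left(-68\right) = \left(98 - 528\right) \left(-68\right) = \left(-430\right) \left(-68\right) = 29240$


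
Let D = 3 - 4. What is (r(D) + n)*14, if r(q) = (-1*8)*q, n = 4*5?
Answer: 392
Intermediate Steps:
n = 20
D = -1
r(q) = -8*q
(r(D) + n)*14 = (-8*(-1) + 20)*14 = (8 + 20)*14 = 28*14 = 392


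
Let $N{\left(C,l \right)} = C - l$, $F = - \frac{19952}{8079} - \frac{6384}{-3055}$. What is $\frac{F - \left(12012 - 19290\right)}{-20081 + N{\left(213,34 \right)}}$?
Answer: $- \frac{89810725943}{245604064095} \approx -0.36567$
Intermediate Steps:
$F = - \frac{9377024}{24681345}$ ($F = \left(-19952\right) \frac{1}{8079} - - \frac{6384}{3055} = - \frac{19952}{8079} + \frac{6384}{3055} = - \frac{9377024}{24681345} \approx -0.37992$)
$\frac{F - \left(12012 - 19290\right)}{-20081 + N{\left(213,34 \right)}} = \frac{- \frac{9377024}{24681345} - \left(12012 - 19290\right)}{-20081 + \left(213 - 34\right)} = \frac{- \frac{9377024}{24681345} - -7278}{-20081 + \left(213 - 34\right)} = \frac{- \frac{9377024}{24681345} + 7278}{-20081 + 179} = \frac{179621451886}{24681345 \left(-19902\right)} = \frac{179621451886}{24681345} \left(- \frac{1}{19902}\right) = - \frac{89810725943}{245604064095}$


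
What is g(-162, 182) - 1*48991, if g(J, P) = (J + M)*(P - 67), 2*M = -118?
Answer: -74406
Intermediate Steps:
M = -59 (M = (½)*(-118) = -59)
g(J, P) = (-67 + P)*(-59 + J) (g(J, P) = (J - 59)*(P - 67) = (-59 + J)*(-67 + P) = (-67 + P)*(-59 + J))
g(-162, 182) - 1*48991 = (3953 - 67*(-162) - 59*182 - 162*182) - 1*48991 = (3953 + 10854 - 10738 - 29484) - 48991 = -25415 - 48991 = -74406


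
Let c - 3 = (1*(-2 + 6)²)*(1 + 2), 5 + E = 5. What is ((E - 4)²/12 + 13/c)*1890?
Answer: 51030/17 ≈ 3001.8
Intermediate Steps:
E = 0 (E = -5 + 5 = 0)
c = 51 (c = 3 + (1*(-2 + 6)²)*(1 + 2) = 3 + (1*4²)*3 = 3 + (1*16)*3 = 3 + 16*3 = 3 + 48 = 51)
((E - 4)²/12 + 13/c)*1890 = ((0 - 4)²/12 + 13/51)*1890 = ((-4)²*(1/12) + 13*(1/51))*1890 = (16*(1/12) + 13/51)*1890 = (4/3 + 13/51)*1890 = (27/17)*1890 = 51030/17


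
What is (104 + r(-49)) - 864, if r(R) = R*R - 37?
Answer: 1604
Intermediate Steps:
r(R) = -37 + R² (r(R) = R² - 37 = -37 + R²)
(104 + r(-49)) - 864 = (104 + (-37 + (-49)²)) - 864 = (104 + (-37 + 2401)) - 864 = (104 + 2364) - 864 = 2468 - 864 = 1604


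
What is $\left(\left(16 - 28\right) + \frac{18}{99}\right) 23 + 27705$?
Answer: $\frac{301765}{11} \approx 27433.0$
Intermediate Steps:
$\left(\left(16 - 28\right) + \frac{18}{99}\right) 23 + 27705 = \left(\left(16 - 28\right) + 18 \cdot \frac{1}{99}\right) 23 + 27705 = \left(-12 + \frac{2}{11}\right) 23 + 27705 = \left(- \frac{130}{11}\right) 23 + 27705 = - \frac{2990}{11} + 27705 = \frac{301765}{11}$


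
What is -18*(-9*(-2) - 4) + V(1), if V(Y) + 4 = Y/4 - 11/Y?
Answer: -1067/4 ≈ -266.75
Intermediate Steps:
V(Y) = -4 - 11/Y + Y/4 (V(Y) = -4 + (Y/4 - 11/Y) = -4 + (-11/Y + Y/4) = -4 - 11/Y + Y/4)
-18*(-9*(-2) - 4) + V(1) = -18*(-9*(-2) - 4) + (-4 - 11/1 + (¼)*1) = -18*(18 - 4) + (-4 - 11*1 + ¼) = -18*14 + (-4 - 11 + ¼) = -252 - 59/4 = -1067/4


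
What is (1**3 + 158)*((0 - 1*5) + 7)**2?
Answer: 636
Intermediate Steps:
(1**3 + 158)*((0 - 1*5) + 7)**2 = (1 + 158)*((0 - 5) + 7)**2 = 159*(-5 + 7)**2 = 159*2**2 = 159*4 = 636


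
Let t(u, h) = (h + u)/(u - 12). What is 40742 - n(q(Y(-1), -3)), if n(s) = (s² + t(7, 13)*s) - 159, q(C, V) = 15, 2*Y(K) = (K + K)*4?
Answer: 40736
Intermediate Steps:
Y(K) = 4*K (Y(K) = ((K + K)*4)/2 = ((2*K)*4)/2 = (8*K)/2 = 4*K)
t(u, h) = (h + u)/(-12 + u)
n(s) = -159 + s² - 4*s (n(s) = (s² + ((13 + 7)/(-12 + 7))*s) - 159 = (s² + (20/(-5))*s) - 159 = (s² + (-⅕*20)*s) - 159 = (s² - 4*s) - 159 = -159 + s² - 4*s)
40742 - n(q(Y(-1), -3)) = 40742 - (-159 + 15² - 4*15) = 40742 - (-159 + 225 - 60) = 40742 - 1*6 = 40742 - 6 = 40736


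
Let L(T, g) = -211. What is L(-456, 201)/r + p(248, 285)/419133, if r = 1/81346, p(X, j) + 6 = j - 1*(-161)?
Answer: -654000120578/38103 ≈ -1.7164e+7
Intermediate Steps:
p(X, j) = 155 + j (p(X, j) = -6 + (j - 1*(-161)) = -6 + (j + 161) = -6 + (161 + j) = 155 + j)
r = 1/81346 ≈ 1.2293e-5
L(-456, 201)/r + p(248, 285)/419133 = -211/1/81346 + (155 + 285)/419133 = -211*81346 + 440*(1/419133) = -17164006 + 40/38103 = -654000120578/38103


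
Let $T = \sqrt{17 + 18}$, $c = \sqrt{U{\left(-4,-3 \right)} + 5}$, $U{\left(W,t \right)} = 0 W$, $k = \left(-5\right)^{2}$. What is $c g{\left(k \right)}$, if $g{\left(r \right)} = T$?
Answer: $5 \sqrt{7} \approx 13.229$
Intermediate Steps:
$k = 25$
$U{\left(W,t \right)} = 0$
$c = \sqrt{5}$ ($c = \sqrt{0 + 5} = \sqrt{5} \approx 2.2361$)
$T = \sqrt{35} \approx 5.9161$
$g{\left(r \right)} = \sqrt{35}$
$c g{\left(k \right)} = \sqrt{5} \sqrt{35} = 5 \sqrt{7}$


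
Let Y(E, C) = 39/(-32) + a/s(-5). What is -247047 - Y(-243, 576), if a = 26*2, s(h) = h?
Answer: -39525661/160 ≈ -2.4704e+5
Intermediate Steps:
a = 52
Y(E, C) = -1859/160 (Y(E, C) = 39/(-32) + 52/(-5) = 39*(-1/32) + 52*(-1/5) = -39/32 - 52/5 = -1859/160)
-247047 - Y(-243, 576) = -247047 - 1*(-1859/160) = -247047 + 1859/160 = -39525661/160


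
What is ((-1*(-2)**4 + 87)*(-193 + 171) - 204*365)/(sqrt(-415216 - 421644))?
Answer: 38011*I*sqrt(209215)/209215 ≈ 83.102*I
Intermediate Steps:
((-1*(-2)**4 + 87)*(-193 + 171) - 204*365)/(sqrt(-415216 - 421644)) = ((-1*16 + 87)*(-22) - 74460)/(sqrt(-836860)) = ((-16 + 87)*(-22) - 74460)/((2*I*sqrt(209215))) = (71*(-22) - 74460)*(-I*sqrt(209215)/418430) = (-1562 - 74460)*(-I*sqrt(209215)/418430) = -(-38011)*I*sqrt(209215)/209215 = 38011*I*sqrt(209215)/209215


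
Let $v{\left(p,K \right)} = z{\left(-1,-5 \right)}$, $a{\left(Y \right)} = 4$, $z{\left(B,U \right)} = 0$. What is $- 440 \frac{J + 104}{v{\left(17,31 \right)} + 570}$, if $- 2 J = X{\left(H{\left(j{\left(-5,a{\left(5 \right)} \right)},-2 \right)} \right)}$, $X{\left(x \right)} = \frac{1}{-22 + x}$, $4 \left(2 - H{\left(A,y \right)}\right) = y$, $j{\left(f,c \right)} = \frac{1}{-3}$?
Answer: $- \frac{178508}{2223} \approx -80.301$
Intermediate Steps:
$j{\left(f,c \right)} = - \frac{1}{3}$
$v{\left(p,K \right)} = 0$
$H{\left(A,y \right)} = 2 - \frac{y}{4}$
$J = \frac{1}{39}$ ($J = - \frac{1}{2 \left(-22 + \left(2 - - \frac{1}{2}\right)\right)} = - \frac{1}{2 \left(-22 + \left(2 + \frac{1}{2}\right)\right)} = - \frac{1}{2 \left(-22 + \frac{5}{2}\right)} = - \frac{1}{2 \left(- \frac{39}{2}\right)} = \left(- \frac{1}{2}\right) \left(- \frac{2}{39}\right) = \frac{1}{39} \approx 0.025641$)
$- 440 \frac{J + 104}{v{\left(17,31 \right)} + 570} = - 440 \frac{\frac{1}{39} + 104}{0 + 570} = - 440 \frac{4057}{39 \cdot 570} = - 440 \cdot \frac{4057}{39} \cdot \frac{1}{570} = \left(-440\right) \frac{4057}{22230} = - \frac{178508}{2223}$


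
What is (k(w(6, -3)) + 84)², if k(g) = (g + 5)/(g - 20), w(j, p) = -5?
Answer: 7056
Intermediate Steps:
k(g) = (5 + g)/(-20 + g)
(k(w(6, -3)) + 84)² = ((5 - 5)/(-20 - 5) + 84)² = (0/(-25) + 84)² = (-1/25*0 + 84)² = (0 + 84)² = 84² = 7056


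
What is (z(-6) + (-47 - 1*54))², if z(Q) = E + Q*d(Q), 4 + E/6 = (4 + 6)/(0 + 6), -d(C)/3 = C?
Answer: 49729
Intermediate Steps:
d(C) = -3*C
E = -14 (E = -24 + 6*((4 + 6)/(0 + 6)) = -24 + 6*(10/6) = -24 + 6*(10*(⅙)) = -24 + 6*(5/3) = -24 + 10 = -14)
z(Q) = -14 - 3*Q² (z(Q) = -14 + Q*(-3*Q) = -14 - 3*Q²)
(z(-6) + (-47 - 1*54))² = ((-14 - 3*(-6)²) + (-47 - 1*54))² = ((-14 - 3*36) + (-47 - 54))² = ((-14 - 108) - 101)² = (-122 - 101)² = (-223)² = 49729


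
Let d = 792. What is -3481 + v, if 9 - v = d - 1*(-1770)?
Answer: -6034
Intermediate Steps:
v = -2553 (v = 9 - (792 - 1*(-1770)) = 9 - (792 + 1770) = 9 - 1*2562 = 9 - 2562 = -2553)
-3481 + v = -3481 - 2553 = -6034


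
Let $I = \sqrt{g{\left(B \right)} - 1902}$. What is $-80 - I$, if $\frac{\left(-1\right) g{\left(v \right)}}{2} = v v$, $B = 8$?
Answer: $-80 - i \sqrt{2030} \approx -80.0 - 45.056 i$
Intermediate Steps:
$g{\left(v \right)} = - 2 v^{2}$ ($g{\left(v \right)} = - 2 v v = - 2 v^{2}$)
$I = i \sqrt{2030}$ ($I = \sqrt{- 2 \cdot 8^{2} - 1902} = \sqrt{\left(-2\right) 64 - 1902} = \sqrt{-128 - 1902} = \sqrt{-2030} = i \sqrt{2030} \approx 45.056 i$)
$-80 - I = -80 - i \sqrt{2030}$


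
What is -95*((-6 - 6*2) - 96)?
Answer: 10830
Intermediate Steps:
-95*((-6 - 6*2) - 96) = -95*((-6 - 12) - 96) = -95*(-18 - 96) = -95*(-114) = 10830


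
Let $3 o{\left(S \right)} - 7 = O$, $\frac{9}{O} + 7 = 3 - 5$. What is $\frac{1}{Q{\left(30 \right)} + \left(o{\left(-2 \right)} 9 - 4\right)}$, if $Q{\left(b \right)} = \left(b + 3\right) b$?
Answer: $\frac{1}{1004} \approx 0.00099602$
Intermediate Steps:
$O = -1$ ($O = \frac{9}{-7 + \left(3 - 5\right)} = \frac{9}{-7 - 2} = \frac{9}{-9} = 9 \left(- \frac{1}{9}\right) = -1$)
$o{\left(S \right)} = 2$ ($o{\left(S \right)} = \frac{7}{3} + \frac{1}{3} \left(-1\right) = \frac{7}{3} - \frac{1}{3} = 2$)
$Q{\left(b \right)} = b \left(3 + b\right)$ ($Q{\left(b \right)} = \left(3 + b\right) b = b \left(3 + b\right)$)
$\frac{1}{Q{\left(30 \right)} + \left(o{\left(-2 \right)} 9 - 4\right)} = \frac{1}{30 \left(3 + 30\right) + \left(2 \cdot 9 - 4\right)} = \frac{1}{30 \cdot 33 + \left(18 - 4\right)} = \frac{1}{990 + 14} = \frac{1}{1004}$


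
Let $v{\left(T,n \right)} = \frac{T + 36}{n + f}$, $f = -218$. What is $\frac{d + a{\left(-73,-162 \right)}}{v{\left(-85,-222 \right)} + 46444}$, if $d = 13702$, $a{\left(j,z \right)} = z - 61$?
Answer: $\frac{1976920}{6811803} \approx 0.29022$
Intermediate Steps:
$a{\left(j,z \right)} = -61 + z$ ($a{\left(j,z \right)} = z - 61 = -61 + z$)
$v{\left(T,n \right)} = \frac{36 + T}{-218 + n}$ ($v{\left(T,n \right)} = \frac{T + 36}{n - 218} = \frac{36 + T}{-218 + n}$)
$\frac{d + a{\left(-73,-162 \right)}}{v{\left(-85,-222 \right)} + 46444} = \frac{13702 - 223}{\frac{36 - 85}{-218 - 222} + 46444} = \frac{13702 - 223}{\frac{1}{-440} \left(-49\right) + 46444} = \frac{13479}{\left(- \frac{1}{440}\right) \left(-49\right) + 46444} = \frac{13479}{\frac{49}{440} + 46444} = \frac{13479}{\frac{20435409}{440}} = 13479 \cdot \frac{440}{20435409} = \frac{1976920}{6811803}$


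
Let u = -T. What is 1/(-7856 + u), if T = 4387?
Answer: -1/12243 ≈ -8.1679e-5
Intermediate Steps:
u = -4387 (u = -1*4387 = -4387)
1/(-7856 + u) = 1/(-7856 - 4387) = 1/(-12243) = -1/12243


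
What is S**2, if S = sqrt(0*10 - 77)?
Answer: -77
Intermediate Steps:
S = I*sqrt(77) (S = sqrt(0 - 77) = sqrt(-77) = I*sqrt(77) ≈ 8.775*I)
S**2 = (I*sqrt(77))**2 = -77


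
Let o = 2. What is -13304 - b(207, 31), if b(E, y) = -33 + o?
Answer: -13273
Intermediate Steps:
b(E, y) = -31 (b(E, y) = -33 + 2 = -31)
-13304 - b(207, 31) = -13304 - 1*(-31) = -13304 + 31 = -13273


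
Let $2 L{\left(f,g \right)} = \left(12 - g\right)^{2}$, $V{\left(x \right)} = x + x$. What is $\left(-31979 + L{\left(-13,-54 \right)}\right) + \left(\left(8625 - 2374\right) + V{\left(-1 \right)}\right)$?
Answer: $-23552$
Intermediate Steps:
$V{\left(x \right)} = 2 x$
$L{\left(f,g \right)} = \frac{\left(12 - g\right)^{2}}{2}$
$\left(-31979 + L{\left(-13,-54 \right)}\right) + \left(\left(8625 - 2374\right) + V{\left(-1 \right)}\right) = \left(-31979 + \frac{\left(-12 - 54\right)^{2}}{2}\right) + \left(\left(8625 - 2374\right) + 2 \left(-1\right)\right) = \left(-31979 + \frac{\left(-66\right)^{2}}{2}\right) + \left(6251 - 2\right) = \left(-31979 + \frac{1}{2} \cdot 4356\right) + 6249 = \left(-31979 + 2178\right) + 6249 = -29801 + 6249 = -23552$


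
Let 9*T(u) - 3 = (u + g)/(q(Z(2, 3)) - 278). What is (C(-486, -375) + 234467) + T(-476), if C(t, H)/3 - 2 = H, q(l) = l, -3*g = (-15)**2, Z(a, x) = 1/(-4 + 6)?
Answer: 1165576027/4995 ≈ 2.3335e+5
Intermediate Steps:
Z(a, x) = 1/2
g = -75 (g = -1/3*(-15)**2 = -1/3*225 = -75)
T(u) = 121/333 - 2*u/4995 (T(u) = 1/3 + ((u - 75)/(1/2 - 278))/9 = 1/3 + ((-75 + u)/(-555/2))/9 = 1/3 + ((-75 + u)*(-2/555))/9 = 1/3 + (10/37 - 2*u/555)/9 = 1/3 + (10/333 - 2*u/4995) = 121/333 - 2*u/4995)
C(t, H) = 6 + 3*H
(C(-486, -375) + 234467) + T(-476) = ((6 + 3*(-375)) + 234467) + (121/333 - 2/4995*(-476)) = ((6 - 1125) + 234467) + (121/333 + 952/4995) = (-1119 + 234467) + 2767/4995 = 233348 + 2767/4995 = 1165576027/4995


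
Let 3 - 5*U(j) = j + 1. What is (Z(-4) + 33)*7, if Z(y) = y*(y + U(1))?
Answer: 1687/5 ≈ 337.40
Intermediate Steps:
U(j) = 2/5 - j/5 (U(j) = 3/5 - (j + 1)/5 = 3/5 - (1 + j)/5 = 3/5 + (-1/5 - j/5) = 2/5 - j/5)
Z(y) = y*(1/5 + y) (Z(y) = y*(y + (2/5 - 1/5*1)) = y*(y + (2/5 - 1/5)) = y*(y + 1/5) = y*(1/5 + y))
(Z(-4) + 33)*7 = (-4*(1/5 - 4) + 33)*7 = (-4*(-19/5) + 33)*7 = (76/5 + 33)*7 = (241/5)*7 = 1687/5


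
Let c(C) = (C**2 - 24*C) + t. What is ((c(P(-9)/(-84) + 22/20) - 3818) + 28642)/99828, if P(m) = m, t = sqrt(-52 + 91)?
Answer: 162003707/652209600 + sqrt(39)/99828 ≈ 0.24845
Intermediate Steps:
t = sqrt(39) ≈ 6.2450
c(C) = sqrt(39) + C**2 - 24*C (c(C) = (C**2 - 24*C) + sqrt(39) = sqrt(39) + C**2 - 24*C)
((c(P(-9)/(-84) + 22/20) - 3818) + 28642)/99828 = (((sqrt(39) + (-9/(-84) + 22/20)**2 - 24*(-9/(-84) + 22/20)) - 3818) + 28642)/99828 = (((sqrt(39) + (-9*(-1/84) + 22*(1/20))**2 - 24*(-9*(-1/84) + 22*(1/20))) - 3818) + 28642)*(1/99828) = (((sqrt(39) + (3/28 + 11/10)**2 - 24*(3/28 + 11/10)) - 3818) + 28642)*(1/99828) = (((sqrt(39) + (169/140)**2 - 24*169/140) - 3818) + 28642)*(1/99828) = (((sqrt(39) + 28561/19600 - 1014/35) - 3818) + 28642)*(1/99828) = (((-539279/19600 + sqrt(39)) - 3818) + 28642)*(1/99828) = ((-75372079/19600 + sqrt(39)) + 28642)*(1/99828) = (486011121/19600 + sqrt(39))*(1/99828) = 162003707/652209600 + sqrt(39)/99828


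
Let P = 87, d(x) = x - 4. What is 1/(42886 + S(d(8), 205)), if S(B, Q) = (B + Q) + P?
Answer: 1/43182 ≈ 2.3158e-5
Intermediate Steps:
d(x) = -4 + x
S(B, Q) = 87 + B + Q (S(B, Q) = (B + Q) + 87 = 87 + B + Q)
1/(42886 + S(d(8), 205)) = 1/(42886 + (87 + (-4 + 8) + 205)) = 1/(42886 + (87 + 4 + 205)) = 1/(42886 + 296) = 1/43182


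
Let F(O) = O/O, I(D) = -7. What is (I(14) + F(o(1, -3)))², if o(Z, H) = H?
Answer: 36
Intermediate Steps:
F(O) = 1
(I(14) + F(o(1, -3)))² = (-7 + 1)² = (-6)² = 36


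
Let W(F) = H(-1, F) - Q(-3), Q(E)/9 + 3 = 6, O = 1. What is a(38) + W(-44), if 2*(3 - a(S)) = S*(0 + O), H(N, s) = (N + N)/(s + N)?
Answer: -1933/45 ≈ -42.956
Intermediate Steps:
H(N, s) = 2*N/(N + s) (H(N, s) = (2*N)/(N + s) = 2*N/(N + s))
Q(E) = 27 (Q(E) = -27 + 9*6 = -27 + 54 = 27)
a(S) = 3 - S/2 (a(S) = 3 - S*(0 + 1)/2 = 3 - S/2)
W(F) = -27 - 2/(-1 + F) (W(F) = 2*(-1)/(-1 + F) - 1*27 = -2/(-1 + F) - 27 = -27 - 2/(-1 + F))
a(38) + W(-44) = (3 - ½*38) + (25 - 27*(-44))/(-1 - 44) = (3 - 19) + (25 + 1188)/(-45) = -16 - 1/45*1213 = -16 - 1213/45 = -1933/45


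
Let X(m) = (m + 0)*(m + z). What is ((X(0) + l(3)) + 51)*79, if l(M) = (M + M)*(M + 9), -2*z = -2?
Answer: 9717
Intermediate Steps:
z = 1 (z = -½*(-2) = 1)
X(m) = m*(1 + m) (X(m) = (m + 0)*(m + 1) = m*(1 + m))
l(M) = 2*M*(9 + M) (l(M) = (2*M)*(9 + M) = 2*M*(9 + M))
((X(0) + l(3)) + 51)*79 = ((0*(1 + 0) + 2*3*(9 + 3)) + 51)*79 = ((0*1 + 2*3*12) + 51)*79 = ((0 + 72) + 51)*79 = (72 + 51)*79 = 123*79 = 9717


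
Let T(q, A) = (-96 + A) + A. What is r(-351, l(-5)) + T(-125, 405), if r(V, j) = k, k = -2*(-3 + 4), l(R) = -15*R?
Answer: 712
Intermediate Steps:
k = -2 (k = -2*1 = -2)
r(V, j) = -2
T(q, A) = -96 + 2*A
r(-351, l(-5)) + T(-125, 405) = -2 + (-96 + 2*405) = -2 + (-96 + 810) = -2 + 714 = 712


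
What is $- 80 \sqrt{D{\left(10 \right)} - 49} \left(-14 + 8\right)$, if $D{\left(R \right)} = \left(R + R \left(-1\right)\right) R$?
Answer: $3360 i \approx 3360.0 i$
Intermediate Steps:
$D{\left(R \right)} = 0$ ($D{\left(R \right)} = \left(R - R\right) R = 0 R = 0$)
$- 80 \sqrt{D{\left(10 \right)} - 49} \left(-14 + 8\right) = - 80 \sqrt{0 - 49} \left(-14 + 8\right) = - 80 \sqrt{-49} \left(-6\right) = - 80 \cdot 7 i \left(-6\right) = - 560 i \left(-6\right) = 3360 i$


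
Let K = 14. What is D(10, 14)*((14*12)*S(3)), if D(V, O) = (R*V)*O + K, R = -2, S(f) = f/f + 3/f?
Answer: -89376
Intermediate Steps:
S(f) = 1 + 3/f
D(V, O) = 14 - 2*O*V (D(V, O) = (-2*V)*O + 14 = -2*O*V + 14 = 14 - 2*O*V)
D(10, 14)*((14*12)*S(3)) = (14 - 2*14*10)*((14*12)*((3 + 3)/3)) = (14 - 280)*(168*((⅓)*6)) = -44688*2 = -266*336 = -89376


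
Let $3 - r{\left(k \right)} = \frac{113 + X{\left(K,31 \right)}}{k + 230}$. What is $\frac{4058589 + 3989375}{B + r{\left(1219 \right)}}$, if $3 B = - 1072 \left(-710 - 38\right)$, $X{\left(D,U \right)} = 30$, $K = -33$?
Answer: $\frac{2915374959}{96825163} \approx 30.11$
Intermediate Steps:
$r{\left(k \right)} = 3 - \frac{143}{230 + k}$ ($r{\left(k \right)} = 3 - \frac{113 + 30}{k + 230} = 3 - \frac{143}{230 + k}$)
$B = \frac{801856}{3}$ ($B = \frac{\left(-1072\right) \left(-710 - 38\right)}{3} = \frac{\left(-1072\right) \left(-748\right)}{3} = \frac{1}{3} \cdot 801856 = \frac{801856}{3} \approx 2.6729 \cdot 10^{5}$)
$\frac{4058589 + 3989375}{B + r{\left(1219 \right)}} = \frac{4058589 + 3989375}{\frac{801856}{3} + \frac{547 + 3 \cdot 1219}{230 + 1219}} = \frac{8047964}{\frac{801856}{3} + \frac{547 + 3657}{1449}} = \frac{8047964}{\frac{801856}{3} + \frac{1}{1449} \cdot 4204} = \frac{8047964}{\frac{801856}{3} + \frac{4204}{1449}} = \frac{8047964}{\frac{387300652}{1449}} = 8047964 \cdot \frac{1449}{387300652} = \frac{2915374959}{96825163}$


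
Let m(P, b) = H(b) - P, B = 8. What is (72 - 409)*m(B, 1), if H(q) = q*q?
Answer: 2359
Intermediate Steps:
H(q) = q²
m(P, b) = b² - P
(72 - 409)*m(B, 1) = (72 - 409)*(1² - 1*8) = -337*(1 - 8) = -337*(-7) = 2359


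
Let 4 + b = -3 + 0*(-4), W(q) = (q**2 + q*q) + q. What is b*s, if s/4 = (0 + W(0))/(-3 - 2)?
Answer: 0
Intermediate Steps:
W(q) = q + 2*q**2 (W(q) = (q**2 + q**2) + q = 2*q**2 + q = q + 2*q**2)
b = -7 (b = -4 + (-3 + 0*(-4)) = -4 + (-3 + 0) = -4 - 3 = -7)
s = 0 (s = 4*((0 + 0*(1 + 2*0))/(-3 - 2)) = 4*((0 + 0*(1 + 0))/(-5)) = 4*((0 + 0*1)*(-1/5)) = 4*((0 + 0)*(-1/5)) = 4*(0*(-1/5)) = 4*0 = 0)
b*s = -7*0 = 0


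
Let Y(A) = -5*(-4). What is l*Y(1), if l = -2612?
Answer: -52240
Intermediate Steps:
Y(A) = 20
l*Y(1) = -2612*20 = -52240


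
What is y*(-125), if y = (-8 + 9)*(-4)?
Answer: 500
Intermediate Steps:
y = -4 (y = 1*(-4) = -4)
y*(-125) = -4*(-125) = 500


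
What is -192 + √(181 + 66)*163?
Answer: -192 + 163*√247 ≈ 2369.7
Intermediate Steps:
-192 + √(181 + 66)*163 = -192 + √247*163 = -192 + 163*√247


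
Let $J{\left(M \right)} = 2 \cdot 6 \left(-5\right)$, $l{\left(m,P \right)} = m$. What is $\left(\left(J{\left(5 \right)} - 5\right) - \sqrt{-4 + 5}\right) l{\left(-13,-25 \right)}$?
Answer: $858$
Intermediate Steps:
$J{\left(M \right)} = -60$ ($J{\left(M \right)} = 12 \left(-5\right) = -60$)
$\left(\left(J{\left(5 \right)} - 5\right) - \sqrt{-4 + 5}\right) l{\left(-13,-25 \right)} = \left(\left(-60 - 5\right) - \sqrt{-4 + 5}\right) \left(-13\right) = \left(\left(-60 - 5\right) - \sqrt{1}\right) \left(-13\right) = \left(-65 - 1\right) \left(-13\right) = \left(-66\right) \left(-13\right) = 858$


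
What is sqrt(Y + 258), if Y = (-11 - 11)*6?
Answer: 3*sqrt(14) ≈ 11.225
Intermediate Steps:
Y = -132 (Y = -22*6 = -132)
sqrt(Y + 258) = sqrt(-132 + 258) = sqrt(126) = 3*sqrt(14)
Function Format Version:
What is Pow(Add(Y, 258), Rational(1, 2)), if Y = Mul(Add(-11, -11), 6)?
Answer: Mul(3, Pow(14, Rational(1, 2))) ≈ 11.225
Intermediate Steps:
Y = -132 (Y = Mul(-22, 6) = -132)
Pow(Add(Y, 258), Rational(1, 2)) = Pow(Add(-132, 258), Rational(1, 2)) = Pow(126, Rational(1, 2)) = Mul(3, Pow(14, Rational(1, 2)))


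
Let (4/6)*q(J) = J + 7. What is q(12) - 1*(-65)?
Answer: 187/2 ≈ 93.500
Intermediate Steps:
q(J) = 21/2 + 3*J/2 (q(J) = 3*(J + 7)/2 = 3*(7 + J)/2 = 21/2 + 3*J/2)
q(12) - 1*(-65) = (21/2 + (3/2)*12) - 1*(-65) = (21/2 + 18) + 65 = 57/2 + 65 = 187/2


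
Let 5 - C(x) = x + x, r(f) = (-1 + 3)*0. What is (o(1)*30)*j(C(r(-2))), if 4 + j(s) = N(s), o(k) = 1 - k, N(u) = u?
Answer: 0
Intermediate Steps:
r(f) = 0 (r(f) = 2*0 = 0)
C(x) = 5 - 2*x (C(x) = 5 - (x + x) = 5 - 2*x)
j(s) = -4 + s
(o(1)*30)*j(C(r(-2))) = ((1 - 1*1)*30)*(-4 + (5 - 2*0)) = ((1 - 1)*30)*(-4 + (5 + 0)) = (0*30)*(-4 + 5) = 0*1 = 0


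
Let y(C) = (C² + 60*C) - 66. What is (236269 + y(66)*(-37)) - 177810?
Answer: -246791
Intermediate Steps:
y(C) = -66 + C² + 60*C
(236269 + y(66)*(-37)) - 177810 = (236269 + (-66 + 66² + 60*66)*(-37)) - 177810 = (236269 + (-66 + 4356 + 3960)*(-37)) - 177810 = (236269 + 8250*(-37)) - 177810 = (236269 - 305250) - 177810 = -68981 - 177810 = -246791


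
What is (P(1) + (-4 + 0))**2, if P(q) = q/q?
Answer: 9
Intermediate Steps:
P(q) = 1
(P(1) + (-4 + 0))**2 = (1 + (-4 + 0))**2 = (1 - 4)**2 = (-3)**2 = 9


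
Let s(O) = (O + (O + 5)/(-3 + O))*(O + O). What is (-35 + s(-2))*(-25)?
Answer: 615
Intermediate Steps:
s(O) = 2*O*(O + (5 + O)/(-3 + O)) (s(O) = (O + (5 + O)/(-3 + O))*(2*O) = 2*O*(O + (5 + O)/(-3 + O)))
(-35 + s(-2))*(-25) = (-35 + 2*(-2)*(5 + (-2)² - 2*(-2))/(-3 - 2))*(-25) = (-35 + 2*(-2)*(5 + 4 + 4)/(-5))*(-25) = (-35 + 2*(-2)*(-⅕)*13)*(-25) = (-35 + 52/5)*(-25) = -123/5*(-25) = 615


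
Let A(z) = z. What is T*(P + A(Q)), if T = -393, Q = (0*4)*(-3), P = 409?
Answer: -160737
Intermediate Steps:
Q = 0 (Q = 0*(-3) = 0)
T*(P + A(Q)) = -393*(409 + 0) = -393*409 = -160737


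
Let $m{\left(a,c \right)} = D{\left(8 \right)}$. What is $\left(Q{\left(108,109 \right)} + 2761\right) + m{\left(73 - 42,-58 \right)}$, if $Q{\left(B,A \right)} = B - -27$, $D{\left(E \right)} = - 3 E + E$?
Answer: $2880$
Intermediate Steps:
$D{\left(E \right)} = - 2 E$
$m{\left(a,c \right)} = -16$ ($m{\left(a,c \right)} = \left(-2\right) 8 = -16$)
$Q{\left(B,A \right)} = 27 + B$ ($Q{\left(B,A \right)} = B + 27 = 27 + B$)
$\left(Q{\left(108,109 \right)} + 2761\right) + m{\left(73 - 42,-58 \right)} = \left(\left(27 + 108\right) + 2761\right) - 16 = \left(135 + 2761\right) - 16 = 2896 - 16 = 2880$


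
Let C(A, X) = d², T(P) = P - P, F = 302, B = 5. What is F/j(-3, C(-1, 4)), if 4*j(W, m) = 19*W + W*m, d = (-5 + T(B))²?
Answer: -302/483 ≈ -0.62526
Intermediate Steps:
T(P) = 0
d = 25 (d = (-5 + 0)² = (-5)² = 25)
C(A, X) = 625 (C(A, X) = 25² = 625)
j(W, m) = 19*W/4 + W*m/4 (j(W, m) = (19*W + W*m)/4 = 19*W/4 + W*m/4)
F/j(-3, C(-1, 4)) = 302/(((¼)*(-3)*(19 + 625))) = 302/(((¼)*(-3)*644)) = 302/(-483) = 302*(-1/483) = -302/483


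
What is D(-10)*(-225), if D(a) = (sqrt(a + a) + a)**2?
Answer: -18000 + 9000*I*sqrt(5) ≈ -18000.0 + 20125.0*I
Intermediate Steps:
D(a) = (a + sqrt(2)*sqrt(a))**2 (D(a) = (sqrt(2*a) + a)**2 = (sqrt(2)*sqrt(a) + a)**2 = (a + sqrt(2)*sqrt(a))**2)
D(-10)*(-225) = (-10 + sqrt(2)*sqrt(-10))**2*(-225) = (-10 + sqrt(2)*(I*sqrt(10)))**2*(-225) = (-10 + 2*I*sqrt(5))**2*(-225) = -225*(-10 + 2*I*sqrt(5))**2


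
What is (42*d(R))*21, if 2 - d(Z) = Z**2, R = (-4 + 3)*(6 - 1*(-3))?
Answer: -69678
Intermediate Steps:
R = -9 (R = -(6 + 3) = -1*9 = -9)
d(Z) = 2 - Z**2
(42*d(R))*21 = (42*(2 - 1*(-9)**2))*21 = (42*(2 - 1*81))*21 = (42*(2 - 81))*21 = (42*(-79))*21 = -3318*21 = -69678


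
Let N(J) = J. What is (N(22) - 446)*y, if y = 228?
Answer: -96672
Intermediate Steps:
(N(22) - 446)*y = (22 - 446)*228 = -424*228 = -96672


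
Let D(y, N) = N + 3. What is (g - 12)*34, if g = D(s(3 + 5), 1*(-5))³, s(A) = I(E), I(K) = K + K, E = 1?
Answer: -680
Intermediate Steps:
I(K) = 2*K
s(A) = 2 (s(A) = 2*1 = 2)
D(y, N) = 3 + N
g = -8 (g = (3 + 1*(-5))³ = (3 - 5)³ = (-2)³ = -8)
(g - 12)*34 = (-8 - 12)*34 = -20*34 = -680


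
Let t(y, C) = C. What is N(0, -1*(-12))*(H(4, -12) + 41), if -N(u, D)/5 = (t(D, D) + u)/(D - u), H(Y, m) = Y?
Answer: -225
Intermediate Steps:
N(u, D) = -5*(D + u)/(D - u)
N(0, -1*(-12))*(H(4, -12) + 41) = (5*(-1*(-12) + 0)/(0 - (-1)*(-12)))*(4 + 41) = (5*(12 + 0)/(0 - 1*12))*45 = (5*12/(0 - 12))*45 = (5*12/(-12))*45 = (5*(-1/12)*12)*45 = -5*45 = -225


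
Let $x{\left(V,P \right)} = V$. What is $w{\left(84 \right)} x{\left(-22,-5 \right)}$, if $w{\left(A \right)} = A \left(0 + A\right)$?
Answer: $-155232$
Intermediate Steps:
$w{\left(A \right)} = A^{2}$ ($w{\left(A \right)} = A A = A^{2}$)
$w{\left(84 \right)} x{\left(-22,-5 \right)} = 84^{2} \left(-22\right) = 7056 \left(-22\right) = -155232$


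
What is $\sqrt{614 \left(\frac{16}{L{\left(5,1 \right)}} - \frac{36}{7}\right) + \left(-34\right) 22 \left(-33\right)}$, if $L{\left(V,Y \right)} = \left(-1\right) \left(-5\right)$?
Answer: $\frac{2 \sqrt{7194145}}{35} \approx 153.27$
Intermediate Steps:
$L{\left(V,Y \right)} = 5$
$\sqrt{614 \left(\frac{16}{L{\left(5,1 \right)}} - \frac{36}{7}\right) + \left(-34\right) 22 \left(-33\right)} = \sqrt{614 \left(\frac{16}{5} - \frac{36}{7}\right) + \left(-34\right) 22 \left(-33\right)} = \sqrt{614 \left(16 \cdot \frac{1}{5} - \frac{36}{7}\right) - -24684} = \sqrt{614 \left(\frac{16}{5} - \frac{36}{7}\right) + 24684} = \sqrt{614 \left(- \frac{68}{35}\right) + 24684} = \sqrt{- \frac{41752}{35} + 24684} = \sqrt{\frac{822188}{35}} = \frac{2 \sqrt{7194145}}{35}$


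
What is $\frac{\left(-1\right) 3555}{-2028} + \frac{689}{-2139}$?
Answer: $\frac{2068951}{1445964} \approx 1.4308$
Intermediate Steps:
$\frac{\left(-1\right) 3555}{-2028} + \frac{689}{-2139} = \left(-3555\right) \left(- \frac{1}{2028}\right) + 689 \left(- \frac{1}{2139}\right) = \frac{1185}{676} - \frac{689}{2139} = \frac{2068951}{1445964}$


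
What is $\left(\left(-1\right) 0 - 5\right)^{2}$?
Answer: $25$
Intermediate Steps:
$\left(\left(-1\right) 0 - 5\right)^{2} = \left(0 - 5\right)^{2} = \left(-5\right)^{2} = 25$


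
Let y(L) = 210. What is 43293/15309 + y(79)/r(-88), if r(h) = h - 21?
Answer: 501349/556227 ≈ 0.90134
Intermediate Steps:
r(h) = -21 + h
43293/15309 + y(79)/r(-88) = 43293/15309 + 210/(-21 - 88) = 43293*(1/15309) + 210/(-109) = 14431/5103 + 210*(-1/109) = 14431/5103 - 210/109 = 501349/556227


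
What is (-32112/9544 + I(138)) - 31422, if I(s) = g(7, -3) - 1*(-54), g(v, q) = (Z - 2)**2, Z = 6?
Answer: -37406950/1193 ≈ -31355.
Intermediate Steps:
g(v, q) = 16 (g(v, q) = (6 - 2)**2 = 4**2 = 16)
I(s) = 70 (I(s) = 16 - 1*(-54) = 16 + 54 = 70)
(-32112/9544 + I(138)) - 31422 = (-32112/9544 + 70) - 31422 = (-32112*1/9544 + 70) - 31422 = (-4014/1193 + 70) - 31422 = 79496/1193 - 31422 = -37406950/1193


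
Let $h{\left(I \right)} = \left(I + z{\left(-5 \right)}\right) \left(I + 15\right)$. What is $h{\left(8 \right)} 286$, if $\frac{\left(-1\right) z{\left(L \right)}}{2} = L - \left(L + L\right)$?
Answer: $-13156$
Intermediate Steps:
$z{\left(L \right)} = 2 L$ ($z{\left(L \right)} = - 2 \left(L - \left(L + L\right)\right) = - 2 \left(L - 2 L\right) = - 2 \left(- L\right) = 2 L$)
$h{\left(I \right)} = \left(-10 + I\right) \left(15 + I\right)$ ($h{\left(I \right)} = \left(I + 2 \left(-5\right)\right) \left(I + 15\right) = \left(I - 10\right) \left(15 + I\right) = \left(-10 + I\right) \left(15 + I\right)$)
$h{\left(8 \right)} 286 = \left(-150 + 8^{2} + 5 \cdot 8\right) 286 = \left(-150 + 64 + 40\right) 286 = \left(-46\right) 286 = -13156$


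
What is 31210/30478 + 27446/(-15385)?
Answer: -178166669/234452015 ≈ -0.75993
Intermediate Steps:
31210/30478 + 27446/(-15385) = 31210*(1/30478) + 27446*(-1/15385) = 15605/15239 - 27446/15385 = -178166669/234452015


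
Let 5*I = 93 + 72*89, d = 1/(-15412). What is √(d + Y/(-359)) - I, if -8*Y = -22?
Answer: -6501/5 + I*√59121888434/2766454 ≈ -1300.2 + 0.087892*I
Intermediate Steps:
Y = 11/4 (Y = -⅛*(-22) = 11/4 ≈ 2.7500)
d = -1/15412 ≈ -6.4885e-5
I = 6501/5 (I = (93 + 72*89)/5 = (93 + 6408)/5 = (⅕)*6501 = 6501/5 ≈ 1300.2)
√(d + Y/(-359)) - I = √(-1/15412 + (11/4)/(-359)) - 1*6501/5 = √(-1/15412 + (11/4)*(-1/359)) - 6501/5 = √(-1/15412 - 11/1436) - 6501/5 = √(-21371/2766454) - 6501/5 = I*√59121888434/2766454 - 6501/5 = -6501/5 + I*√59121888434/2766454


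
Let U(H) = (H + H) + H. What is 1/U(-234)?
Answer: -1/702 ≈ -0.0014245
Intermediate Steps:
U(H) = 3*H (U(H) = 2*H + H = 3*H)
1/U(-234) = 1/(3*(-234)) = 1/(-702) = -1/702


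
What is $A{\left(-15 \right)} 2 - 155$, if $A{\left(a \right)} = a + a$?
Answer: $-215$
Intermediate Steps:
$A{\left(a \right)} = 2 a$
$A{\left(-15 \right)} 2 - 155 = 2 \left(-15\right) 2 - 155 = \left(-30\right) 2 - 155 = -60 - 155 = -215$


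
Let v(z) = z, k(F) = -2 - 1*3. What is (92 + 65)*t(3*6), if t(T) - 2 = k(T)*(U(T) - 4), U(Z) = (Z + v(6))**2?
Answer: -448706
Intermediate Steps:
k(F) = -5 (k(F) = -2 - 3 = -5)
U(Z) = (6 + Z)**2 (U(Z) = (Z + 6)**2 = (6 + Z)**2)
t(T) = 22 - 5*(6 + T)**2 (t(T) = 2 - 5*((6 + T)**2 - 4) = 2 - 5*(-4 + (6 + T)**2) = 2 + (20 - 5*(6 + T)**2) = 22 - 5*(6 + T)**2)
(92 + 65)*t(3*6) = (92 + 65)*(22 - 5*(6 + 3*6)**2) = 157*(22 - 5*(6 + 18)**2) = 157*(22 - 5*24**2) = 157*(22 - 5*576) = 157*(22 - 2880) = 157*(-2858) = -448706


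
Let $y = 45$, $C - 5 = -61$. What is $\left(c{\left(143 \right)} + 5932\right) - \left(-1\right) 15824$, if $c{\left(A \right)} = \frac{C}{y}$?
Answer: $\frac{978964}{45} \approx 21755.0$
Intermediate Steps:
$C = -56$ ($C = 5 - 61 = -56$)
$c{\left(A \right)} = - \frac{56}{45}$
$\left(c{\left(143 \right)} + 5932\right) - \left(-1\right) 15824 = \left(- \frac{56}{45} + 5932\right) - \left(-1\right) 15824 = \frac{266884}{45} - -15824 = \frac{266884}{45} + 15824 = \frac{978964}{45}$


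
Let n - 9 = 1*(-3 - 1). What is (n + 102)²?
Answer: 11449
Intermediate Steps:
n = 5 (n = 9 + 1*(-3 - 1) = 9 + 1*(-4) = 9 - 4 = 5)
(n + 102)² = (5 + 102)² = 107² = 11449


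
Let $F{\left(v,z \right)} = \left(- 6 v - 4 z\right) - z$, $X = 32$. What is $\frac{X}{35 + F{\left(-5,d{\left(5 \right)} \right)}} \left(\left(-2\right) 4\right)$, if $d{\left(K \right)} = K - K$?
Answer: $- \frac{256}{65} \approx -3.9385$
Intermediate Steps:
$d{\left(K \right)} = 0$
$F{\left(v,z \right)} = - 6 v - 5 z$
$\frac{X}{35 + F{\left(-5,d{\left(5 \right)} \right)}} \left(\left(-2\right) 4\right) = \frac{32}{35 - -30} \left(\left(-2\right) 4\right) = \frac{32}{35 + \left(30 + 0\right)} \left(-8\right) = \frac{32}{35 + 30} \left(-8\right) = \frac{32}{65} \left(-8\right) = - \frac{256}{65}$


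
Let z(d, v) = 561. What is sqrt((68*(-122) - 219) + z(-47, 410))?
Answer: I*sqrt(7954) ≈ 89.185*I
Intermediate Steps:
sqrt((68*(-122) - 219) + z(-47, 410)) = sqrt((68*(-122) - 219) + 561) = sqrt((-8296 - 219) + 561) = sqrt(-8515 + 561) = sqrt(-7954) = I*sqrt(7954)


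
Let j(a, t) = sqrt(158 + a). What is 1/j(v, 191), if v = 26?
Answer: sqrt(46)/92 ≈ 0.073721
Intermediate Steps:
1/j(v, 191) = 1/(sqrt(158 + 26)) = 1/(sqrt(184)) = 1/(2*sqrt(46)) = sqrt(46)/92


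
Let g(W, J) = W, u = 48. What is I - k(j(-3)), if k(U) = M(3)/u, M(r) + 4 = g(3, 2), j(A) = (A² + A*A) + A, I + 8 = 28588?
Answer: 1371841/48 ≈ 28580.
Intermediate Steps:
I = 28580 (I = -8 + 28588 = 28580)
j(A) = A + 2*A² (j(A) = (A² + A²) + A = 2*A² + A = A + 2*A²)
M(r) = -1 (M(r) = -4 + 3 = -1)
k(U) = -1/48
I - k(j(-3)) = 28580 - 1*(-1/48) = 28580 + 1/48 = 1371841/48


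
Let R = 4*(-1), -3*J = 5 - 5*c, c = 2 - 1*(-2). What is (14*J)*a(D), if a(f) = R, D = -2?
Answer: -280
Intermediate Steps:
c = 4 (c = 2 + 2 = 4)
J = 5 (J = -(5 - 5*4)/3 = -(5 - 20)/3 = -⅓*(-15) = 5)
R = -4
a(f) = -4
(14*J)*a(D) = (14*5)*(-4) = 70*(-4) = -280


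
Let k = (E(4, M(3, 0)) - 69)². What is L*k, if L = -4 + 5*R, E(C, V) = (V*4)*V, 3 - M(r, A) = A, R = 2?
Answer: 6534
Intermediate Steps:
M(r, A) = 3 - A
E(C, V) = 4*V² (E(C, V) = (4*V)*V = 4*V²)
L = 6 (L = -4 + 5*2 = -4 + 10 = 6)
k = 1089 (k = (4*(3 - 1*0)² - 69)² = (4*(3 + 0)² - 69)² = (4*3² - 69)² = (4*9 - 69)² = (36 - 69)² = (-33)² = 1089)
L*k = 6*1089 = 6534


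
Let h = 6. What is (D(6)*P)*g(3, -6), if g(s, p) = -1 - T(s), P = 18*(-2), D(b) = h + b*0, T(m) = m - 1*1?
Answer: 648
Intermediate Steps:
T(m) = -1 + m (T(m) = m - 1 = -1 + m)
D(b) = 6 (D(b) = 6 + b*0 = 6 + 0 = 6)
P = -36
g(s, p) = -s (g(s, p) = -1 - (-1 + s) = -1 + (1 - s) = -s)
(D(6)*P)*g(3, -6) = (6*(-36))*(-1*3) = -216*(-3) = 648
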